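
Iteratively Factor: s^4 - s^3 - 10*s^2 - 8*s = (s + 2)*(s^3 - 3*s^2 - 4*s) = (s + 1)*(s + 2)*(s^2 - 4*s) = s*(s + 1)*(s + 2)*(s - 4)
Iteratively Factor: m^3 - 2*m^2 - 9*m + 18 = (m + 3)*(m^2 - 5*m + 6) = (m - 3)*(m + 3)*(m - 2)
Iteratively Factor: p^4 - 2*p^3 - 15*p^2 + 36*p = (p)*(p^3 - 2*p^2 - 15*p + 36) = p*(p + 4)*(p^2 - 6*p + 9) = p*(p - 3)*(p + 4)*(p - 3)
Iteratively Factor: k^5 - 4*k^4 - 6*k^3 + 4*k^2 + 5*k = (k)*(k^4 - 4*k^3 - 6*k^2 + 4*k + 5) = k*(k - 1)*(k^3 - 3*k^2 - 9*k - 5) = k*(k - 1)*(k + 1)*(k^2 - 4*k - 5) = k*(k - 5)*(k - 1)*(k + 1)*(k + 1)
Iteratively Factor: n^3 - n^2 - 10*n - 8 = (n + 2)*(n^2 - 3*n - 4) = (n + 1)*(n + 2)*(n - 4)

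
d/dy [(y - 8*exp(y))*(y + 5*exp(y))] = -3*y*exp(y) + 2*y - 80*exp(2*y) - 3*exp(y)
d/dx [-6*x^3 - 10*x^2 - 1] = 2*x*(-9*x - 10)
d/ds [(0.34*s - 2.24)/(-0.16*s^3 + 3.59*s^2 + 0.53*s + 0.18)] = (0.1088*s^3 - 2.2958*s^2 + 16.0832*s + 1.2484)/(0.0256*s^6 - 1.1488*s^5 + 12.7185*s^4 + 3.7478*s^3 + 1.5733*s^2 + 0.1908*s + 0.0324)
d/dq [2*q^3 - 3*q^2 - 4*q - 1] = 6*q^2 - 6*q - 4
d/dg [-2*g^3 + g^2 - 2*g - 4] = -6*g^2 + 2*g - 2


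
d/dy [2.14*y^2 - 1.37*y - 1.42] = 4.28*y - 1.37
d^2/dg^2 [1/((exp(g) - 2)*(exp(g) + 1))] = (4*exp(3*g) - 3*exp(2*g) + 9*exp(g) - 2)*exp(g)/(exp(6*g) - 3*exp(5*g) - 3*exp(4*g) + 11*exp(3*g) + 6*exp(2*g) - 12*exp(g) - 8)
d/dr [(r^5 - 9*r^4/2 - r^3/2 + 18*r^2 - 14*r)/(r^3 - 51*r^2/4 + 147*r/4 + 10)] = 4*(8*r^7 - 171*r^6 + 1047*r^5 - 1831*r^4 - 755*r^3 + 1872*r^2 + 1440*r - 560)/(16*r^6 - 408*r^5 + 3777*r^4 - 14674*r^3 + 17529*r^2 + 11760*r + 1600)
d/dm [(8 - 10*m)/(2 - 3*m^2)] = 2*(-15*m^2 + 24*m - 10)/(9*m^4 - 12*m^2 + 4)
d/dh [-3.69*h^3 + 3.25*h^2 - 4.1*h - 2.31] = -11.07*h^2 + 6.5*h - 4.1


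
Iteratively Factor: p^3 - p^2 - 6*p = (p)*(p^2 - p - 6) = p*(p - 3)*(p + 2)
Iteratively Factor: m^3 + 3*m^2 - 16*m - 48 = (m + 3)*(m^2 - 16) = (m + 3)*(m + 4)*(m - 4)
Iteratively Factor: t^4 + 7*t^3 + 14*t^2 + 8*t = (t + 1)*(t^3 + 6*t^2 + 8*t) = (t + 1)*(t + 2)*(t^2 + 4*t) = (t + 1)*(t + 2)*(t + 4)*(t)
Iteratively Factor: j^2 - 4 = (j - 2)*(j + 2)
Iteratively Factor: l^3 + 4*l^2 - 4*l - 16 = (l + 4)*(l^2 - 4) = (l - 2)*(l + 4)*(l + 2)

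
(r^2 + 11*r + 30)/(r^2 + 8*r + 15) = (r + 6)/(r + 3)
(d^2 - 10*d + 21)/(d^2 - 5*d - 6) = (-d^2 + 10*d - 21)/(-d^2 + 5*d + 6)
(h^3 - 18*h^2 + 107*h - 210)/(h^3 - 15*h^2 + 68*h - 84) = (h - 5)/(h - 2)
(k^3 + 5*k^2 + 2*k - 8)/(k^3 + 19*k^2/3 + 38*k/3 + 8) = 3*(k^2 + 3*k - 4)/(3*k^2 + 13*k + 12)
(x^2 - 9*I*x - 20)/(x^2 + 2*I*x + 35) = (x - 4*I)/(x + 7*I)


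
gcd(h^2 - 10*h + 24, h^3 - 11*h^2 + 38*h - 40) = h - 4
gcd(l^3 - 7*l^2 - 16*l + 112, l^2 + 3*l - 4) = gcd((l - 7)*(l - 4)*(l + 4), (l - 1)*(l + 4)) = l + 4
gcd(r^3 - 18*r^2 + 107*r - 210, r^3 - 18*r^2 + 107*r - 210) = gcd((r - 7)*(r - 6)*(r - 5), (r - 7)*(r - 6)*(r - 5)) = r^3 - 18*r^2 + 107*r - 210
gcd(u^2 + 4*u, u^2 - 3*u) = u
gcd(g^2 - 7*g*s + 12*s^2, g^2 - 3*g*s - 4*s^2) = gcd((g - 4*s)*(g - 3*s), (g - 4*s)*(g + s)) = -g + 4*s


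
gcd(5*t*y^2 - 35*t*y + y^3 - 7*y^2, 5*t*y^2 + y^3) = 5*t*y + y^2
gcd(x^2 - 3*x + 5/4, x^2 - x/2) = x - 1/2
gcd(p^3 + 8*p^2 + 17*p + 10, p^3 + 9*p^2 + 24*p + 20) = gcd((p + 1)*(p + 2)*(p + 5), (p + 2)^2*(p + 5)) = p^2 + 7*p + 10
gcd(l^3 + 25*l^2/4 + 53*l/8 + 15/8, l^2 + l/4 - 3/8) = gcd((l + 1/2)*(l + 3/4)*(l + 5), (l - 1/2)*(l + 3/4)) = l + 3/4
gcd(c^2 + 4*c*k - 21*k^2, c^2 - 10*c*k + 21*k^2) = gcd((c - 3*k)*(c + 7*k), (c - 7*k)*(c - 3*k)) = c - 3*k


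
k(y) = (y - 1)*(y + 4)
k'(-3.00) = -3.00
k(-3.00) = -4.00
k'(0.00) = 3.00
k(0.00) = -4.00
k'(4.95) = 12.90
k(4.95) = 35.35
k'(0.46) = 3.92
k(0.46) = -2.41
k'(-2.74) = -2.48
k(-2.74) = -4.71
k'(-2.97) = -2.94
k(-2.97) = -4.09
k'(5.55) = 14.10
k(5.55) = 43.45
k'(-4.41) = -5.82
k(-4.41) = 2.22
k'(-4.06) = -5.12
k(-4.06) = 0.30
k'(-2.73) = -2.46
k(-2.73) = -4.74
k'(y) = 2*y + 3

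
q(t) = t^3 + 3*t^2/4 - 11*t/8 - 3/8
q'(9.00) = 255.12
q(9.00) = 777.00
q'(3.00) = 30.12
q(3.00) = 29.25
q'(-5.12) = 69.59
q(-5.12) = -107.89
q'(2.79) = 26.16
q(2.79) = 23.34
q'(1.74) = 10.32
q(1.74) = 4.77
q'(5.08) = 83.66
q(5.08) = 143.09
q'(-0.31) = -1.55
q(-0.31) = 0.09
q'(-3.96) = 39.73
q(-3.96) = -45.27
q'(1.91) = 12.43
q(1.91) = 6.70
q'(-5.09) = 68.71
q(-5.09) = -105.82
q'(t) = 3*t^2 + 3*t/2 - 11/8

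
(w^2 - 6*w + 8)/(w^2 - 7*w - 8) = (-w^2 + 6*w - 8)/(-w^2 + 7*w + 8)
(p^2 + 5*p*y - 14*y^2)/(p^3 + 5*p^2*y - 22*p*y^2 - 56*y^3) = (-p + 2*y)/(-p^2 + 2*p*y + 8*y^2)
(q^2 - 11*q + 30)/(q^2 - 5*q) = (q - 6)/q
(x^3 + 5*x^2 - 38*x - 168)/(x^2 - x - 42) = (-x^3 - 5*x^2 + 38*x + 168)/(-x^2 + x + 42)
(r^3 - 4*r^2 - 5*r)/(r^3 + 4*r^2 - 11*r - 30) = r*(r^2 - 4*r - 5)/(r^3 + 4*r^2 - 11*r - 30)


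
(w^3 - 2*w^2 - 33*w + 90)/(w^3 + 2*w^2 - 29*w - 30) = (w - 3)/(w + 1)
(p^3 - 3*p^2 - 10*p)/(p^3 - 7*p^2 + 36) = p*(p - 5)/(p^2 - 9*p + 18)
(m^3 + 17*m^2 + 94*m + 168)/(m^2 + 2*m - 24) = (m^2 + 11*m + 28)/(m - 4)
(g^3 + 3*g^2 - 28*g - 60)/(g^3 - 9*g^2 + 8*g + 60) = (g + 6)/(g - 6)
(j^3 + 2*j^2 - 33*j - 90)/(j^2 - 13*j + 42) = (j^2 + 8*j + 15)/(j - 7)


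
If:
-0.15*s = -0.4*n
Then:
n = 0.375*s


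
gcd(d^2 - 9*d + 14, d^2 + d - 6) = d - 2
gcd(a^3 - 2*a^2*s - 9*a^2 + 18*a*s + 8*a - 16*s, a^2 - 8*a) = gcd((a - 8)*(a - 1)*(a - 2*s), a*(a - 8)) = a - 8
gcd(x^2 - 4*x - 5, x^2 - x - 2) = x + 1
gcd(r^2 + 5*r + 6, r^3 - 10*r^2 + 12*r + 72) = r + 2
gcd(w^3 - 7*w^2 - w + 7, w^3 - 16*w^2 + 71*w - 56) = w^2 - 8*w + 7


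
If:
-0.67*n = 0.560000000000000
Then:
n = -0.84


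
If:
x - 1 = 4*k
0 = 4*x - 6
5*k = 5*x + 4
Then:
No Solution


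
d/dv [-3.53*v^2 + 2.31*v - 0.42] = 2.31 - 7.06*v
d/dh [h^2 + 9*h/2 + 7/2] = 2*h + 9/2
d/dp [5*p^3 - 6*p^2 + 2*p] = 15*p^2 - 12*p + 2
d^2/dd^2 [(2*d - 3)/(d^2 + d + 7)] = 2*((1 - 6*d)*(d^2 + d + 7) + (2*d - 3)*(2*d + 1)^2)/(d^2 + d + 7)^3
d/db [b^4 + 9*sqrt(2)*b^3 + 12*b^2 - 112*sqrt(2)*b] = 4*b^3 + 27*sqrt(2)*b^2 + 24*b - 112*sqrt(2)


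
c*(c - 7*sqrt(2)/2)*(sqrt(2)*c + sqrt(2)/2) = sqrt(2)*c^3 - 7*c^2 + sqrt(2)*c^2/2 - 7*c/2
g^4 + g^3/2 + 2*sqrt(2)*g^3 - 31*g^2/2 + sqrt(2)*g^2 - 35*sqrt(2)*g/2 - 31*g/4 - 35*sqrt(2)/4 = (g - 5*sqrt(2)/2)*(g + 7*sqrt(2)/2)*(sqrt(2)*g/2 + 1)*(sqrt(2)*g + sqrt(2)/2)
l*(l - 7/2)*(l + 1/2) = l^3 - 3*l^2 - 7*l/4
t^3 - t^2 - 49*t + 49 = (t - 7)*(t - 1)*(t + 7)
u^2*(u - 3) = u^3 - 3*u^2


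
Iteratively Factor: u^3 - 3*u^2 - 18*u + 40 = (u - 5)*(u^2 + 2*u - 8) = (u - 5)*(u + 4)*(u - 2)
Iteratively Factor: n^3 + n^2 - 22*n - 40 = (n - 5)*(n^2 + 6*n + 8) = (n - 5)*(n + 4)*(n + 2)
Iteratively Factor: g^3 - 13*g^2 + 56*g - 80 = (g - 4)*(g^2 - 9*g + 20) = (g - 5)*(g - 4)*(g - 4)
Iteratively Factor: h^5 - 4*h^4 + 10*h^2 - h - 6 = (h + 1)*(h^4 - 5*h^3 + 5*h^2 + 5*h - 6) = (h + 1)^2*(h^3 - 6*h^2 + 11*h - 6) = (h - 1)*(h + 1)^2*(h^2 - 5*h + 6) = (h - 2)*(h - 1)*(h + 1)^2*(h - 3)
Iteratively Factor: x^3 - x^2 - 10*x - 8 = (x + 2)*(x^2 - 3*x - 4) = (x - 4)*(x + 2)*(x + 1)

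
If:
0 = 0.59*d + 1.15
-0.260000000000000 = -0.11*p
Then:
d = -1.95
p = 2.36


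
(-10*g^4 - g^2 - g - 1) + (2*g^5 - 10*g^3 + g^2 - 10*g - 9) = 2*g^5 - 10*g^4 - 10*g^3 - 11*g - 10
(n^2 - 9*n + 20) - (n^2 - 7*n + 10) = 10 - 2*n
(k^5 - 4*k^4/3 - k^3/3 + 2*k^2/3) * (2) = 2*k^5 - 8*k^4/3 - 2*k^3/3 + 4*k^2/3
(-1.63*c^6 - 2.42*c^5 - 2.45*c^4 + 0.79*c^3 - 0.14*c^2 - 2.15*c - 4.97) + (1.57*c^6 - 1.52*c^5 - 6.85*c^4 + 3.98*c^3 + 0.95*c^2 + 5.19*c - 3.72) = -0.0599999999999998*c^6 - 3.94*c^5 - 9.3*c^4 + 4.77*c^3 + 0.81*c^2 + 3.04*c - 8.69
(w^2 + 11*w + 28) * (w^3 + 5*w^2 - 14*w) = w^5 + 16*w^4 + 69*w^3 - 14*w^2 - 392*w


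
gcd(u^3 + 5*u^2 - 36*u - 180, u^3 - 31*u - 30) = u^2 - u - 30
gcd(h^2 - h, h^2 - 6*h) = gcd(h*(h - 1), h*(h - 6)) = h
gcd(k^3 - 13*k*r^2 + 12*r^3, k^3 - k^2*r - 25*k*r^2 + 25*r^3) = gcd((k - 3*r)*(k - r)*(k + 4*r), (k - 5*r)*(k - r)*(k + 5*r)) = -k + r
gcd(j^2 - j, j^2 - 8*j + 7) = j - 1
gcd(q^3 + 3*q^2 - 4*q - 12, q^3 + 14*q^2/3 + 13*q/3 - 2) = q^2 + 5*q + 6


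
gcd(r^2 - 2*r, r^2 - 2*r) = r^2 - 2*r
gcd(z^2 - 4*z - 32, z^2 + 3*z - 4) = z + 4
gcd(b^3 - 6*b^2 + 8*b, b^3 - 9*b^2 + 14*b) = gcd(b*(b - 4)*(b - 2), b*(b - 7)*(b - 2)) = b^2 - 2*b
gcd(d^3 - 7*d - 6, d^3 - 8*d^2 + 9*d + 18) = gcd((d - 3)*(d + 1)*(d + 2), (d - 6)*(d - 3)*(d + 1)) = d^2 - 2*d - 3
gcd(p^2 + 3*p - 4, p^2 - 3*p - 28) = p + 4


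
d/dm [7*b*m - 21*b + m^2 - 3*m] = 7*b + 2*m - 3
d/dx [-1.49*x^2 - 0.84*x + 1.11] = -2.98*x - 0.84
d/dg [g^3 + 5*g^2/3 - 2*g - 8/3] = 3*g^2 + 10*g/3 - 2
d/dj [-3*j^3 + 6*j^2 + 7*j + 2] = -9*j^2 + 12*j + 7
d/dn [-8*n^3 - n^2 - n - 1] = -24*n^2 - 2*n - 1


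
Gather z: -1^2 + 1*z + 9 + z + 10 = 2*z + 18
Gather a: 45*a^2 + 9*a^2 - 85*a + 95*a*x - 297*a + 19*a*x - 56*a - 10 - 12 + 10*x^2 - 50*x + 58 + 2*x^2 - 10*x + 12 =54*a^2 + a*(114*x - 438) + 12*x^2 - 60*x + 48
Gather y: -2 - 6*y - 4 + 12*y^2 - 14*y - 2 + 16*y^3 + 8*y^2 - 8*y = 16*y^3 + 20*y^2 - 28*y - 8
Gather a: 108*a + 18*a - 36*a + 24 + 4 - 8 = 90*a + 20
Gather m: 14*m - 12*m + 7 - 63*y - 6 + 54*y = 2*m - 9*y + 1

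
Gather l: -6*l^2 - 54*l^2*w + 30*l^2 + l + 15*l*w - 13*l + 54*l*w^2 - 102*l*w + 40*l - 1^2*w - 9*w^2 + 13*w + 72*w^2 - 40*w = l^2*(24 - 54*w) + l*(54*w^2 - 87*w + 28) + 63*w^2 - 28*w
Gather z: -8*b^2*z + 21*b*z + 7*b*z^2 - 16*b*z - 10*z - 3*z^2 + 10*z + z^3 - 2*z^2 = z^3 + z^2*(7*b - 5) + z*(-8*b^2 + 5*b)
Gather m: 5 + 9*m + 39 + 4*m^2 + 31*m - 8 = 4*m^2 + 40*m + 36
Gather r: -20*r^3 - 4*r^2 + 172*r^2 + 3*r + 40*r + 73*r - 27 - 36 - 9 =-20*r^3 + 168*r^2 + 116*r - 72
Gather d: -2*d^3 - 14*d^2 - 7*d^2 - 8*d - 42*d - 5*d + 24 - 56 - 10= -2*d^3 - 21*d^2 - 55*d - 42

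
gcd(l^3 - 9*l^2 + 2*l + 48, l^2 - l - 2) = 1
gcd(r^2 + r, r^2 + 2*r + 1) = r + 1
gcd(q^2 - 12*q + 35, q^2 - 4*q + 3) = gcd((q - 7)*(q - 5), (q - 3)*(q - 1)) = 1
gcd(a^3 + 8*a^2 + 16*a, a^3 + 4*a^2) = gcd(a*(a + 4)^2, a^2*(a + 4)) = a^2 + 4*a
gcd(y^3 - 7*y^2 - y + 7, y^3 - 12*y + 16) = 1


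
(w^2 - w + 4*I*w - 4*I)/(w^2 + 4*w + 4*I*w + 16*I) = (w - 1)/(w + 4)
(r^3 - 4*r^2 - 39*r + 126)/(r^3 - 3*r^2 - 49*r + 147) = (r + 6)/(r + 7)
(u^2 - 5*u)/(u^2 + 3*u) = (u - 5)/(u + 3)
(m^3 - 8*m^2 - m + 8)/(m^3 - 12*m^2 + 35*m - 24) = (m + 1)/(m - 3)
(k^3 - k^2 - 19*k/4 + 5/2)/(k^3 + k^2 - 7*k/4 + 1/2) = (2*k - 5)/(2*k - 1)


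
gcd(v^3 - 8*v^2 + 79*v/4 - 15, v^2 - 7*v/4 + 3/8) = v - 3/2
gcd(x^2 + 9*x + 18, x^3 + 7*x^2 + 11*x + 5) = 1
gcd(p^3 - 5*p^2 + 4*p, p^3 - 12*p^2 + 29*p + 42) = 1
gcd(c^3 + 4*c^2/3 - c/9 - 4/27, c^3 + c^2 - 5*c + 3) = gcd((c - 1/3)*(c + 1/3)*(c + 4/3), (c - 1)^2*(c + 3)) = 1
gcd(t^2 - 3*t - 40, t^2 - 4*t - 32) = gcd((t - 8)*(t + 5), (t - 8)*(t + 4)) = t - 8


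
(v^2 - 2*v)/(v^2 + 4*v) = (v - 2)/(v + 4)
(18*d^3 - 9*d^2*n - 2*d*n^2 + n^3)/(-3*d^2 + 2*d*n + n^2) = (-6*d^2 + 5*d*n - n^2)/(d - n)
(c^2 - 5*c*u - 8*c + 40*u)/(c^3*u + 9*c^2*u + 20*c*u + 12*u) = (c^2 - 5*c*u - 8*c + 40*u)/(u*(c^3 + 9*c^2 + 20*c + 12))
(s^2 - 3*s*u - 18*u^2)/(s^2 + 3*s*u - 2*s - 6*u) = (s - 6*u)/(s - 2)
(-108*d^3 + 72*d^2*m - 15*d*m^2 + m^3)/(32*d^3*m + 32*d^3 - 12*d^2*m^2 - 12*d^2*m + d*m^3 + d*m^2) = (-108*d^3 + 72*d^2*m - 15*d*m^2 + m^3)/(d*(32*d^2*m + 32*d^2 - 12*d*m^2 - 12*d*m + m^3 + m^2))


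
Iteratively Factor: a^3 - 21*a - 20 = (a + 4)*(a^2 - 4*a - 5) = (a + 1)*(a + 4)*(a - 5)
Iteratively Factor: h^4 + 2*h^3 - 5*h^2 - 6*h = (h + 1)*(h^3 + h^2 - 6*h) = (h + 1)*(h + 3)*(h^2 - 2*h) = h*(h + 1)*(h + 3)*(h - 2)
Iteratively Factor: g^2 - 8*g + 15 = (g - 3)*(g - 5)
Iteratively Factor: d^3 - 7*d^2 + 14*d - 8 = (d - 2)*(d^2 - 5*d + 4) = (d - 4)*(d - 2)*(d - 1)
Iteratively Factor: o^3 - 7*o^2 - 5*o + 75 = (o - 5)*(o^2 - 2*o - 15) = (o - 5)*(o + 3)*(o - 5)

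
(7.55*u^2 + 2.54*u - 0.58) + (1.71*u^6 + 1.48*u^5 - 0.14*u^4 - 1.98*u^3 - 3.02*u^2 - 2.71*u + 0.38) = 1.71*u^6 + 1.48*u^5 - 0.14*u^4 - 1.98*u^3 + 4.53*u^2 - 0.17*u - 0.2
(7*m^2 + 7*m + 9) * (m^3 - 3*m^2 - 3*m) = 7*m^5 - 14*m^4 - 33*m^3 - 48*m^2 - 27*m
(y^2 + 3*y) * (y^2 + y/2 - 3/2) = y^4 + 7*y^3/2 - 9*y/2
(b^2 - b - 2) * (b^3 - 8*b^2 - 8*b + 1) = b^5 - 9*b^4 - 2*b^3 + 25*b^2 + 15*b - 2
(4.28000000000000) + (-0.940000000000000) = 3.34000000000000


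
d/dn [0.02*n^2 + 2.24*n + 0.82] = 0.04*n + 2.24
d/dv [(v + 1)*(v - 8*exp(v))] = v - (v + 1)*(8*exp(v) - 1) - 8*exp(v)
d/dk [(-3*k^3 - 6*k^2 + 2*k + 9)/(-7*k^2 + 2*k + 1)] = (21*k^4 - 12*k^3 - 7*k^2 + 114*k - 16)/(49*k^4 - 28*k^3 - 10*k^2 + 4*k + 1)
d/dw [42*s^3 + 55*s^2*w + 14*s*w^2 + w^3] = 55*s^2 + 28*s*w + 3*w^2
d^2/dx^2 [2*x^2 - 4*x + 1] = 4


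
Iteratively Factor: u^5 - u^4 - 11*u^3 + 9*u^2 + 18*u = (u - 2)*(u^4 + u^3 - 9*u^2 - 9*u) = (u - 2)*(u + 1)*(u^3 - 9*u) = (u - 3)*(u - 2)*(u + 1)*(u^2 + 3*u) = (u - 3)*(u - 2)*(u + 1)*(u + 3)*(u)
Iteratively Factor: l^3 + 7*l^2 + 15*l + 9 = (l + 3)*(l^2 + 4*l + 3) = (l + 3)^2*(l + 1)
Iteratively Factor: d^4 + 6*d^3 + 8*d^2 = (d)*(d^3 + 6*d^2 + 8*d) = d*(d + 4)*(d^2 + 2*d) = d*(d + 2)*(d + 4)*(d)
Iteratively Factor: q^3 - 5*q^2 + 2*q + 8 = (q - 2)*(q^2 - 3*q - 4) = (q - 4)*(q - 2)*(q + 1)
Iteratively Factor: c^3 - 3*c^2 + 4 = (c - 2)*(c^2 - c - 2) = (c - 2)*(c + 1)*(c - 2)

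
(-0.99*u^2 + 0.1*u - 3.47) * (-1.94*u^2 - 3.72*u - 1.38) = 1.9206*u^4 + 3.4888*u^3 + 7.726*u^2 + 12.7704*u + 4.7886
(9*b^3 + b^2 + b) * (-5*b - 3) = -45*b^4 - 32*b^3 - 8*b^2 - 3*b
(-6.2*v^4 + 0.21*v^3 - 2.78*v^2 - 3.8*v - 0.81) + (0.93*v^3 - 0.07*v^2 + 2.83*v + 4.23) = -6.2*v^4 + 1.14*v^3 - 2.85*v^2 - 0.97*v + 3.42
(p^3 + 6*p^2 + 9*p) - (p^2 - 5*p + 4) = p^3 + 5*p^2 + 14*p - 4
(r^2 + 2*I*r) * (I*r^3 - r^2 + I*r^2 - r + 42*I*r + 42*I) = I*r^5 - 3*r^4 + I*r^4 - 3*r^3 + 40*I*r^3 - 84*r^2 + 40*I*r^2 - 84*r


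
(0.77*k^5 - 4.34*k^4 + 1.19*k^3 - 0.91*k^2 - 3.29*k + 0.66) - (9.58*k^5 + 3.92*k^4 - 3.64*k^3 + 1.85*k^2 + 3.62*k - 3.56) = -8.81*k^5 - 8.26*k^4 + 4.83*k^3 - 2.76*k^2 - 6.91*k + 4.22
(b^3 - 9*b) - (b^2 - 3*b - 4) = b^3 - b^2 - 6*b + 4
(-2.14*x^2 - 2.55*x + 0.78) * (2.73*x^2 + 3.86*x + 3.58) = -5.8422*x^4 - 15.2219*x^3 - 15.3748*x^2 - 6.1182*x + 2.7924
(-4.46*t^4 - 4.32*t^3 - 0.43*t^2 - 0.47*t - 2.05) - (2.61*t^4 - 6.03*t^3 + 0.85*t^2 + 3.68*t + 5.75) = -7.07*t^4 + 1.71*t^3 - 1.28*t^2 - 4.15*t - 7.8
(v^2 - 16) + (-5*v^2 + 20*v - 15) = -4*v^2 + 20*v - 31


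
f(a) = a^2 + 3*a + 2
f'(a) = 2*a + 3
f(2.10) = 12.71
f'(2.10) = 7.20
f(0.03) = 2.09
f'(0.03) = 3.06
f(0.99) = 5.95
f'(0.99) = 4.98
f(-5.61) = 16.64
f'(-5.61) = -8.22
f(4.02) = 30.22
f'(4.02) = 11.04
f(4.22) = 32.47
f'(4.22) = 11.44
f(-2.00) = 0.00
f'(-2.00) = -1.00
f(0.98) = 5.90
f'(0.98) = 4.96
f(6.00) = 56.00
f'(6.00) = 15.00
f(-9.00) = 56.00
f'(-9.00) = -15.00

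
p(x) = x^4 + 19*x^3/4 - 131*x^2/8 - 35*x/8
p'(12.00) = 8566.62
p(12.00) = 26533.50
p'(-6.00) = -158.88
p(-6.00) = -293.25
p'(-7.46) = -627.67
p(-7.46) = 246.43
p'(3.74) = 281.72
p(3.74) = 198.73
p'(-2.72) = 109.64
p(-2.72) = -150.10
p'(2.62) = 79.58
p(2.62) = 8.68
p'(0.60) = -18.03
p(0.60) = -7.36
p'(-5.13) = -1.37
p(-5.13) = -357.19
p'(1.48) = -8.66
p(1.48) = -22.15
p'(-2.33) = 98.70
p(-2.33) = -109.32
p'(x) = 4*x^3 + 57*x^2/4 - 131*x/4 - 35/8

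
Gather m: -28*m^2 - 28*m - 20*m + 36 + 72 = -28*m^2 - 48*m + 108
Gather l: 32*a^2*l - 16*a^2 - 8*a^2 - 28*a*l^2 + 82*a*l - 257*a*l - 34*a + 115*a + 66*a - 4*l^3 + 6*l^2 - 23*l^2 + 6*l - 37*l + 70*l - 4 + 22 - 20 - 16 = -24*a^2 + 147*a - 4*l^3 + l^2*(-28*a - 17) + l*(32*a^2 - 175*a + 39) - 18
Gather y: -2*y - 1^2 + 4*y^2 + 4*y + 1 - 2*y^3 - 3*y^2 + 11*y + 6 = -2*y^3 + y^2 + 13*y + 6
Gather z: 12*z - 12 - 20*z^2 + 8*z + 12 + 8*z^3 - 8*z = 8*z^3 - 20*z^2 + 12*z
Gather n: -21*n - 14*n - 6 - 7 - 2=-35*n - 15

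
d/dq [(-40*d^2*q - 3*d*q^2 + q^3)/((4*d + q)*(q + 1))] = (q*(4*d + q)*(40*d^2 + 3*d*q - q^2) + q*(q + 1)*(40*d^2 + 3*d*q - q^2) + (4*d + q)*(q + 1)*(-40*d^2 - 6*d*q + 3*q^2))/((4*d + q)^2*(q + 1)^2)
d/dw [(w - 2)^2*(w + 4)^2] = 4*(w - 2)*(w + 1)*(w + 4)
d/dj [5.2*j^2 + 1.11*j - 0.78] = 10.4*j + 1.11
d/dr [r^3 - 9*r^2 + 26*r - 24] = 3*r^2 - 18*r + 26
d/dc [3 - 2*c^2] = -4*c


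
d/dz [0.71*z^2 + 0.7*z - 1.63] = 1.42*z + 0.7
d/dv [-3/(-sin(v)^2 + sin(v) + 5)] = 3*(1 - 2*sin(v))*cos(v)/(sin(v) + cos(v)^2 + 4)^2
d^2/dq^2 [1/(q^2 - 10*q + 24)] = 2*(-q^2 + 10*q + 4*(q - 5)^2 - 24)/(q^2 - 10*q + 24)^3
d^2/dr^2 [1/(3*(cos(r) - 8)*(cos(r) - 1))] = (-4*sin(r)^4 + 51*sin(r)^2 - 423*cos(r)/4 + 27*cos(3*r)/4 + 99)/(3*(cos(r) - 8)^3*(cos(r) - 1)^3)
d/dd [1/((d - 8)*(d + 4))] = 2*(2 - d)/(d^4 - 8*d^3 - 48*d^2 + 256*d + 1024)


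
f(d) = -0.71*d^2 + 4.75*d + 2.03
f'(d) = 4.75 - 1.42*d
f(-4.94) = -38.76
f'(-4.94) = 11.76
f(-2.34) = -12.97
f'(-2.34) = 8.07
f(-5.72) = -48.37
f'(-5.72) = 12.87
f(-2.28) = -12.49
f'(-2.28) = 7.99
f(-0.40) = 0.02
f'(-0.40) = 5.32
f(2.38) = 9.31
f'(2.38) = 1.37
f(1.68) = 8.01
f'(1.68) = 2.36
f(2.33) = 9.24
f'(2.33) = 1.44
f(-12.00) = -157.21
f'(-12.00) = 21.79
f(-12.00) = -157.21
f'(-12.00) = 21.79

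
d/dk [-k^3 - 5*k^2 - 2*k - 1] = -3*k^2 - 10*k - 2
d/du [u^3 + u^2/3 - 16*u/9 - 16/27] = 3*u^2 + 2*u/3 - 16/9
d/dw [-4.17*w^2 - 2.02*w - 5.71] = -8.34*w - 2.02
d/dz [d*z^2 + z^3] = z*(2*d + 3*z)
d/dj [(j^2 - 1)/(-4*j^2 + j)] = (j^2 - 8*j + 1)/(j^2*(16*j^2 - 8*j + 1))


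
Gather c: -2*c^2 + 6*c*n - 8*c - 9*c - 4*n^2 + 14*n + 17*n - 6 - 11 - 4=-2*c^2 + c*(6*n - 17) - 4*n^2 + 31*n - 21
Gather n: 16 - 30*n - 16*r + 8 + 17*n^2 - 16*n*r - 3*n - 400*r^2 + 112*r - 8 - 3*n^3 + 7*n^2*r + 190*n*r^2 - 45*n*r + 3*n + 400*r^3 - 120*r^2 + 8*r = -3*n^3 + n^2*(7*r + 17) + n*(190*r^2 - 61*r - 30) + 400*r^3 - 520*r^2 + 104*r + 16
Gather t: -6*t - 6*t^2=-6*t^2 - 6*t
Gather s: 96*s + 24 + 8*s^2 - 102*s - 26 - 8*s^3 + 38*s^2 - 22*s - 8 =-8*s^3 + 46*s^2 - 28*s - 10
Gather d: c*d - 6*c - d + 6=-6*c + d*(c - 1) + 6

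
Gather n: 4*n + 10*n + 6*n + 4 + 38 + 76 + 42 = 20*n + 160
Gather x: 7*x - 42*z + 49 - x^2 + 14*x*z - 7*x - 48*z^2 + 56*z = -x^2 + 14*x*z - 48*z^2 + 14*z + 49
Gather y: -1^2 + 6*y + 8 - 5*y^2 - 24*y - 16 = -5*y^2 - 18*y - 9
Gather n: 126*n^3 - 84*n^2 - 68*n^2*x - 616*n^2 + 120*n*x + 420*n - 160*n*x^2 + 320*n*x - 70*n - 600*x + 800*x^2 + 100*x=126*n^3 + n^2*(-68*x - 700) + n*(-160*x^2 + 440*x + 350) + 800*x^2 - 500*x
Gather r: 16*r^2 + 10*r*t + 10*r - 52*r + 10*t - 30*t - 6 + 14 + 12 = 16*r^2 + r*(10*t - 42) - 20*t + 20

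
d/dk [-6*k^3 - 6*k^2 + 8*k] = -18*k^2 - 12*k + 8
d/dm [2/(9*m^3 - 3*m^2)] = 2*(2 - 9*m)/(3*m^3*(3*m - 1)^2)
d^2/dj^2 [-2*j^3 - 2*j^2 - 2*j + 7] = -12*j - 4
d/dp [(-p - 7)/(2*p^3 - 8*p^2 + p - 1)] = (-2*p^3 + 8*p^2 - p + (p + 7)*(6*p^2 - 16*p + 1) + 1)/(2*p^3 - 8*p^2 + p - 1)^2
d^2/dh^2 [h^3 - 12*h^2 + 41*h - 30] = 6*h - 24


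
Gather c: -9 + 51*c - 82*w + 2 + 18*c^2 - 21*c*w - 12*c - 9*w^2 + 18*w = 18*c^2 + c*(39 - 21*w) - 9*w^2 - 64*w - 7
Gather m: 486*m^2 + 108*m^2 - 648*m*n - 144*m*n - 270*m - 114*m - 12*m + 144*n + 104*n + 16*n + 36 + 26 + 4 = 594*m^2 + m*(-792*n - 396) + 264*n + 66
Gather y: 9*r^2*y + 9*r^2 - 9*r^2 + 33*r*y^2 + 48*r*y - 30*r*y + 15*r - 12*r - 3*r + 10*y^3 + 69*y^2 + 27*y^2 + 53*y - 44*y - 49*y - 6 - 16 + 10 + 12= 10*y^3 + y^2*(33*r + 96) + y*(9*r^2 + 18*r - 40)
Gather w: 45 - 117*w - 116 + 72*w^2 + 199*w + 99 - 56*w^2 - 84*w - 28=16*w^2 - 2*w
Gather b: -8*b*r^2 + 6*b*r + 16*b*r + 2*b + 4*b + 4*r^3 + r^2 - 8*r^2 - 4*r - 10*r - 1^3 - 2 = b*(-8*r^2 + 22*r + 6) + 4*r^3 - 7*r^2 - 14*r - 3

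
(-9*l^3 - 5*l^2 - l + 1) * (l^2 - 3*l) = -9*l^5 + 22*l^4 + 14*l^3 + 4*l^2 - 3*l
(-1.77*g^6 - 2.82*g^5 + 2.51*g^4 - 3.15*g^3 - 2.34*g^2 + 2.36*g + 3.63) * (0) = 0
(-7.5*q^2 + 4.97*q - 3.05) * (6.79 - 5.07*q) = 38.025*q^3 - 76.1229*q^2 + 49.2098*q - 20.7095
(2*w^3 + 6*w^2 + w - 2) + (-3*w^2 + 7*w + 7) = 2*w^3 + 3*w^2 + 8*w + 5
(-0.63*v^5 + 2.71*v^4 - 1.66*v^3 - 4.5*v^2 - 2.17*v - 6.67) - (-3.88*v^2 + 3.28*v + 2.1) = -0.63*v^5 + 2.71*v^4 - 1.66*v^3 - 0.62*v^2 - 5.45*v - 8.77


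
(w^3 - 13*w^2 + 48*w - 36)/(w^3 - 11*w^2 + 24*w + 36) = (w - 1)/(w + 1)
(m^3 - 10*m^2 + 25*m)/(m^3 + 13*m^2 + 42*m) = (m^2 - 10*m + 25)/(m^2 + 13*m + 42)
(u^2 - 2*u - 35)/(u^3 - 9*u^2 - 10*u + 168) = (u + 5)/(u^2 - 2*u - 24)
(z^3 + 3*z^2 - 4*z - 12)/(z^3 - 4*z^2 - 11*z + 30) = (z + 2)/(z - 5)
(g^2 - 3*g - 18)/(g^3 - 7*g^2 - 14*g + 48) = (g - 6)/(g^2 - 10*g + 16)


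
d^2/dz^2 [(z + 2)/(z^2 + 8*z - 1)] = 2*(4*(z + 2)*(z + 4)^2 - (3*z + 10)*(z^2 + 8*z - 1))/(z^2 + 8*z - 1)^3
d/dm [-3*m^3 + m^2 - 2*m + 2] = -9*m^2 + 2*m - 2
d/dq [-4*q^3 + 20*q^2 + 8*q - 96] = -12*q^2 + 40*q + 8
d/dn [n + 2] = 1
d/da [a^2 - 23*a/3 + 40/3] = 2*a - 23/3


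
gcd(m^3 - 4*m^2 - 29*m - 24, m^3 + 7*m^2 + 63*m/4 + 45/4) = m + 3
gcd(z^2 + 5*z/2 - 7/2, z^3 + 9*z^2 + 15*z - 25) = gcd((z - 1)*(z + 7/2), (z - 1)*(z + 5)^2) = z - 1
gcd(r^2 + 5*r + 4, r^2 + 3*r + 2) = r + 1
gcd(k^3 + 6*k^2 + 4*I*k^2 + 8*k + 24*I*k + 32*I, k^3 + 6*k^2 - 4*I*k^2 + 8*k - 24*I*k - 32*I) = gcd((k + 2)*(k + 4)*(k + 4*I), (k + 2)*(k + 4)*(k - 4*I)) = k^2 + 6*k + 8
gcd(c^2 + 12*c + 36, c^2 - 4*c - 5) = 1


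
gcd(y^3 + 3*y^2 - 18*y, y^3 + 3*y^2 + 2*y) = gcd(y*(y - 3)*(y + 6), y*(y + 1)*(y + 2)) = y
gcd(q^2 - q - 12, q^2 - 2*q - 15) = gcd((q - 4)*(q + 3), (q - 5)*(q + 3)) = q + 3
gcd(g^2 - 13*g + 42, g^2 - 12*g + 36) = g - 6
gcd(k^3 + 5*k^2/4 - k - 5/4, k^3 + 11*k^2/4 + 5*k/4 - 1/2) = k + 1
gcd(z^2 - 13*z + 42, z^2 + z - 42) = z - 6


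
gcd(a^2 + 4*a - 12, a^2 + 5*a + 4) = 1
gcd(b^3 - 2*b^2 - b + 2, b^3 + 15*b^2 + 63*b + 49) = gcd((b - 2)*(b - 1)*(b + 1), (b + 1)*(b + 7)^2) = b + 1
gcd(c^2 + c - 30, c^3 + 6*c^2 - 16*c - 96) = c + 6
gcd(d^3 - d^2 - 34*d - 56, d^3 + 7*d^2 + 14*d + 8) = d^2 + 6*d + 8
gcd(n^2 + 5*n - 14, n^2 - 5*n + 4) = 1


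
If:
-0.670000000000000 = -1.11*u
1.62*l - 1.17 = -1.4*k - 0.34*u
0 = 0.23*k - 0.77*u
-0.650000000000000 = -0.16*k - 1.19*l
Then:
No Solution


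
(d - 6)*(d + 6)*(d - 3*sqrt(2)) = d^3 - 3*sqrt(2)*d^2 - 36*d + 108*sqrt(2)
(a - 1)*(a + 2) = a^2 + a - 2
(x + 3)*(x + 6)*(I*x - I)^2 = -x^4 - 7*x^3 - x^2 + 27*x - 18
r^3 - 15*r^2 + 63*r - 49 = (r - 7)^2*(r - 1)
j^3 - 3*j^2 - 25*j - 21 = (j - 7)*(j + 1)*(j + 3)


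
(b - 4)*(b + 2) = b^2 - 2*b - 8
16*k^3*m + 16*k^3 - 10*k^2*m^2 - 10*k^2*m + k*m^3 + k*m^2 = (-8*k + m)*(-2*k + m)*(k*m + k)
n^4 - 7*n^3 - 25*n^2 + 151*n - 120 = (n - 8)*(n - 3)*(n - 1)*(n + 5)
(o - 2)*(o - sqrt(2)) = o^2 - 2*o - sqrt(2)*o + 2*sqrt(2)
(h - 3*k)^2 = h^2 - 6*h*k + 9*k^2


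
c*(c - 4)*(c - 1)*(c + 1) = c^4 - 4*c^3 - c^2 + 4*c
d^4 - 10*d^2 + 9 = (d - 3)*(d - 1)*(d + 1)*(d + 3)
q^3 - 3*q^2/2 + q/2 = q*(q - 1)*(q - 1/2)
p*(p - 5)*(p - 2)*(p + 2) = p^4 - 5*p^3 - 4*p^2 + 20*p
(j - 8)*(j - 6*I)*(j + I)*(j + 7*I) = j^4 - 8*j^3 + 2*I*j^3 + 41*j^2 - 16*I*j^2 - 328*j + 42*I*j - 336*I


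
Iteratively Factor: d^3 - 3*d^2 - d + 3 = (d + 1)*(d^2 - 4*d + 3) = (d - 1)*(d + 1)*(d - 3)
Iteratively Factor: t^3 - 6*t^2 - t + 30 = (t - 5)*(t^2 - t - 6) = (t - 5)*(t - 3)*(t + 2)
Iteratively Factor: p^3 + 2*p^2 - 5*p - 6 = (p - 2)*(p^2 + 4*p + 3) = (p - 2)*(p + 1)*(p + 3)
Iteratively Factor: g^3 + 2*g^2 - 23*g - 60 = (g - 5)*(g^2 + 7*g + 12) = (g - 5)*(g + 4)*(g + 3)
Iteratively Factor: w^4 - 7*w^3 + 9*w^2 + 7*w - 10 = (w - 1)*(w^3 - 6*w^2 + 3*w + 10) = (w - 1)*(w + 1)*(w^2 - 7*w + 10) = (w - 2)*(w - 1)*(w + 1)*(w - 5)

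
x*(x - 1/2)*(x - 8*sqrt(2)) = x^3 - 8*sqrt(2)*x^2 - x^2/2 + 4*sqrt(2)*x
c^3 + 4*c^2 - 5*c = c*(c - 1)*(c + 5)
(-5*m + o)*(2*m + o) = -10*m^2 - 3*m*o + o^2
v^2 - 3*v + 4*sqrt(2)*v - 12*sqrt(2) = (v - 3)*(v + 4*sqrt(2))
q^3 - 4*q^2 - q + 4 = (q - 4)*(q - 1)*(q + 1)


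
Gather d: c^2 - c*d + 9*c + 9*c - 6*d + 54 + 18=c^2 + 18*c + d*(-c - 6) + 72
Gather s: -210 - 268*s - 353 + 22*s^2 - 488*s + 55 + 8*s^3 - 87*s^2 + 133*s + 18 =8*s^3 - 65*s^2 - 623*s - 490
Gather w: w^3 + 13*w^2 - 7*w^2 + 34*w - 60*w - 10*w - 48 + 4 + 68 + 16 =w^3 + 6*w^2 - 36*w + 40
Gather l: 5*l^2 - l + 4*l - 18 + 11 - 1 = 5*l^2 + 3*l - 8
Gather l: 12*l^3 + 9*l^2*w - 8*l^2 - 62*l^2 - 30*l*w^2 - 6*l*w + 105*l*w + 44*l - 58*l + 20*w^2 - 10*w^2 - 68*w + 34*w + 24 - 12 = 12*l^3 + l^2*(9*w - 70) + l*(-30*w^2 + 99*w - 14) + 10*w^2 - 34*w + 12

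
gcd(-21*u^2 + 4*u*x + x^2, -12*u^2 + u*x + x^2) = -3*u + x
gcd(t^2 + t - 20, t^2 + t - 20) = t^2 + t - 20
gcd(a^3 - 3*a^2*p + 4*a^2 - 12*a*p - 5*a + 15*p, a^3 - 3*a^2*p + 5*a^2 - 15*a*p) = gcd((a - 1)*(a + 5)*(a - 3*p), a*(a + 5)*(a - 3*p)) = -a^2 + 3*a*p - 5*a + 15*p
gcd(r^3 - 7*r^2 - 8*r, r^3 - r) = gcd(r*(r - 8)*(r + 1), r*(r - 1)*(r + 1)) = r^2 + r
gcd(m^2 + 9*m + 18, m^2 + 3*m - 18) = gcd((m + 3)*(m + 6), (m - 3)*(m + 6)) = m + 6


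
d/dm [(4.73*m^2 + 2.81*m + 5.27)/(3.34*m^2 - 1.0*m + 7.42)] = (-14.1154*m^2 + 34.9896*m + 26.1202)/(11.1556*m^4 - 6.68*m^3 + 50.5656*m^2 - 14.84*m + 55.0564)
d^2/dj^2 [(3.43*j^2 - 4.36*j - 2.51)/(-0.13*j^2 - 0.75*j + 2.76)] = (5.55111512312578e-17*j^4 + 0.816218000000001*j^3 - 7.12959*j^2 + 10.854558*j - 29.58141)/(0.002197*j^6 + 0.038025*j^5 + 0.079443*j^4 - 1.192725*j^3 - 1.686636*j^2 + 17.1396*j - 21.024576)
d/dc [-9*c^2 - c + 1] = -18*c - 1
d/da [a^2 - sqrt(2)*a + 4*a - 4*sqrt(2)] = 2*a - sqrt(2) + 4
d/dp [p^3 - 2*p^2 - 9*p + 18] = 3*p^2 - 4*p - 9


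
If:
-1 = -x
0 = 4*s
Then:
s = 0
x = 1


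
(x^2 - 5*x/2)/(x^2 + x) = (x - 5/2)/(x + 1)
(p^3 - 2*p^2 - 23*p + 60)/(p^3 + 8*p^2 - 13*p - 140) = (p - 3)/(p + 7)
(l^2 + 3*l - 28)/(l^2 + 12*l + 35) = (l - 4)/(l + 5)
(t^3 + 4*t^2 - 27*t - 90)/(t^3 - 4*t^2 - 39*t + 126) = (t^2 - 2*t - 15)/(t^2 - 10*t + 21)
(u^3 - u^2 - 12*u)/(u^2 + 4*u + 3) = u*(u - 4)/(u + 1)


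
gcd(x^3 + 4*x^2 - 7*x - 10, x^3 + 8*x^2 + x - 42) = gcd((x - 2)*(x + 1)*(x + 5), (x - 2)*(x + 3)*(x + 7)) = x - 2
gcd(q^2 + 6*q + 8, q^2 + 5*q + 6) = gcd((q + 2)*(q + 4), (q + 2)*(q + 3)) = q + 2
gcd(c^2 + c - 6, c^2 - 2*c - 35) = 1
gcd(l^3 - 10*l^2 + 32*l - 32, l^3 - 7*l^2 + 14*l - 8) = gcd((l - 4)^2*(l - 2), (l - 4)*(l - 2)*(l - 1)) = l^2 - 6*l + 8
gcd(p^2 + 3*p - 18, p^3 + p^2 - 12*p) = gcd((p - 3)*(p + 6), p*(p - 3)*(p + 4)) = p - 3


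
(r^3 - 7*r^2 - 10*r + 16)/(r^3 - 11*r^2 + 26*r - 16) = (r + 2)/(r - 2)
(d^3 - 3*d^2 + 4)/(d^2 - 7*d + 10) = (d^2 - d - 2)/(d - 5)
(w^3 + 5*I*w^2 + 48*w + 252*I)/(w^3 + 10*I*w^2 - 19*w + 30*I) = (w^2 - I*w + 42)/(w^2 + 4*I*w + 5)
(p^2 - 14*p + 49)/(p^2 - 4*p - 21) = (p - 7)/(p + 3)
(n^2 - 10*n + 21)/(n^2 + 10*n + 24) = (n^2 - 10*n + 21)/(n^2 + 10*n + 24)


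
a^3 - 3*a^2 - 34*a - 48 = (a - 8)*(a + 2)*(a + 3)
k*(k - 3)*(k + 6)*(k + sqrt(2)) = k^4 + sqrt(2)*k^3 + 3*k^3 - 18*k^2 + 3*sqrt(2)*k^2 - 18*sqrt(2)*k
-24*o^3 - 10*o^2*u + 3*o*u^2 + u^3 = (-3*o + u)*(2*o + u)*(4*o + u)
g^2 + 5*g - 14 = (g - 2)*(g + 7)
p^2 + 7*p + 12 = (p + 3)*(p + 4)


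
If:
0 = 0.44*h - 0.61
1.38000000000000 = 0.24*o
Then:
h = 1.39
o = 5.75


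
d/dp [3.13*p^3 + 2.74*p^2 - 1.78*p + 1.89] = 9.39*p^2 + 5.48*p - 1.78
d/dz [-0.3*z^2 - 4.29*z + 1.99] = -0.6*z - 4.29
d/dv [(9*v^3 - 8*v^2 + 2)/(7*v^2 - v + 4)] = (63*v^4 - 18*v^3 + 116*v^2 - 92*v + 2)/(49*v^4 - 14*v^3 + 57*v^2 - 8*v + 16)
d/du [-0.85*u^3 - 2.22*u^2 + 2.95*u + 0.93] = -2.55*u^2 - 4.44*u + 2.95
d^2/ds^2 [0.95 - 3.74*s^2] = -7.48000000000000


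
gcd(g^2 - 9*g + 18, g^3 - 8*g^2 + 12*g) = g - 6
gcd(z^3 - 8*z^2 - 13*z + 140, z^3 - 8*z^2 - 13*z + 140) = z^3 - 8*z^2 - 13*z + 140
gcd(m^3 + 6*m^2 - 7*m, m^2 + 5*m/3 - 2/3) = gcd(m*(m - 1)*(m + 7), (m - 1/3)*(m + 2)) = 1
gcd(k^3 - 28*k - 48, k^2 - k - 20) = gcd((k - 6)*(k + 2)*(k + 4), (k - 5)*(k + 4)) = k + 4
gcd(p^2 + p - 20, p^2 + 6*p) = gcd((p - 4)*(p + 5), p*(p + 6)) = 1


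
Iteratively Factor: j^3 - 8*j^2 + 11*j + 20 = (j + 1)*(j^2 - 9*j + 20) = (j - 5)*(j + 1)*(j - 4)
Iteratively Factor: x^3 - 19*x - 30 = (x + 3)*(x^2 - 3*x - 10) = (x - 5)*(x + 3)*(x + 2)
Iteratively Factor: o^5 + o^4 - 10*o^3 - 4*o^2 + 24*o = (o - 2)*(o^4 + 3*o^3 - 4*o^2 - 12*o) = (o - 2)^2*(o^3 + 5*o^2 + 6*o) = o*(o - 2)^2*(o^2 + 5*o + 6) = o*(o - 2)^2*(o + 3)*(o + 2)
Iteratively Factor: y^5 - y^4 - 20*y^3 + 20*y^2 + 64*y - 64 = (y - 1)*(y^4 - 20*y^2 + 64) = (y - 2)*(y - 1)*(y^3 + 2*y^2 - 16*y - 32) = (y - 2)*(y - 1)*(y + 4)*(y^2 - 2*y - 8) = (y - 4)*(y - 2)*(y - 1)*(y + 4)*(y + 2)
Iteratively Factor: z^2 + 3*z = (z + 3)*(z)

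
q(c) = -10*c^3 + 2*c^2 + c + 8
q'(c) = -30*c^2 + 4*c + 1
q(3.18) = -290.17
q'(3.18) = -289.65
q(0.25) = 8.22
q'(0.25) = 0.12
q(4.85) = -1080.95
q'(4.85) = -685.28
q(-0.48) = 9.09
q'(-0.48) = -7.83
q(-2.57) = 188.39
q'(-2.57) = -207.43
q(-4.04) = 696.00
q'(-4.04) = -504.81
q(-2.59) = 192.57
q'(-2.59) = -210.60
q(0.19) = 8.19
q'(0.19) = 0.68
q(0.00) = 8.00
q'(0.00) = 1.00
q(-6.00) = 2234.00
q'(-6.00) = -1103.00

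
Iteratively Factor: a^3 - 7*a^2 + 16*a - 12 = (a - 2)*(a^2 - 5*a + 6) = (a - 2)^2*(a - 3)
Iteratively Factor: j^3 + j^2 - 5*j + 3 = (j + 3)*(j^2 - 2*j + 1) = (j - 1)*(j + 3)*(j - 1)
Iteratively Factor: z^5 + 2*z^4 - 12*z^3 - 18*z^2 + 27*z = (z + 3)*(z^4 - z^3 - 9*z^2 + 9*z) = (z + 3)^2*(z^3 - 4*z^2 + 3*z) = (z - 1)*(z + 3)^2*(z^2 - 3*z) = z*(z - 1)*(z + 3)^2*(z - 3)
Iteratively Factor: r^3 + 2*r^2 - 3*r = (r + 3)*(r^2 - r) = (r - 1)*(r + 3)*(r)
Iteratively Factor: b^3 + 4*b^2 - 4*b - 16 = (b + 4)*(b^2 - 4) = (b + 2)*(b + 4)*(b - 2)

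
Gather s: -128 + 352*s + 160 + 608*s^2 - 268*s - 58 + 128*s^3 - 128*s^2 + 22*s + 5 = 128*s^3 + 480*s^2 + 106*s - 21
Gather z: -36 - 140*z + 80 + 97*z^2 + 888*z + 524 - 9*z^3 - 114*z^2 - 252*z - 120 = -9*z^3 - 17*z^2 + 496*z + 448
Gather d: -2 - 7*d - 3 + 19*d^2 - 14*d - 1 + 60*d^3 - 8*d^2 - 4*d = 60*d^3 + 11*d^2 - 25*d - 6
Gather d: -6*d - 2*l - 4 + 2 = -6*d - 2*l - 2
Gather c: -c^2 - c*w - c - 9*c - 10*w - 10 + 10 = -c^2 + c*(-w - 10) - 10*w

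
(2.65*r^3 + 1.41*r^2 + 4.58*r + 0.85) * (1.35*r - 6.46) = 3.5775*r^4 - 15.2155*r^3 - 2.9256*r^2 - 28.4393*r - 5.491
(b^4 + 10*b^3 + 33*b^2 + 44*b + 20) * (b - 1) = b^5 + 9*b^4 + 23*b^3 + 11*b^2 - 24*b - 20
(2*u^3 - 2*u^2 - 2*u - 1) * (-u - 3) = -2*u^4 - 4*u^3 + 8*u^2 + 7*u + 3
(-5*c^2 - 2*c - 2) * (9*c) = -45*c^3 - 18*c^2 - 18*c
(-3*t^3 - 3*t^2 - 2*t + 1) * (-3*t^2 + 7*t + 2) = 9*t^5 - 12*t^4 - 21*t^3 - 23*t^2 + 3*t + 2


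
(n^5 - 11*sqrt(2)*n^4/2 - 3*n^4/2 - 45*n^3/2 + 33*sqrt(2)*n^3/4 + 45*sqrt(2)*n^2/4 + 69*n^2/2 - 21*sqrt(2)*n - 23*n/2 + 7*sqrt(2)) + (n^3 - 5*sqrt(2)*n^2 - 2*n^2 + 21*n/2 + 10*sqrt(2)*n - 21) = n^5 - 11*sqrt(2)*n^4/2 - 3*n^4/2 - 43*n^3/2 + 33*sqrt(2)*n^3/4 + 25*sqrt(2)*n^2/4 + 65*n^2/2 - 11*sqrt(2)*n - n - 21 + 7*sqrt(2)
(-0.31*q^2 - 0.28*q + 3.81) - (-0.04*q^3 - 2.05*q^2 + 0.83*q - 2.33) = 0.04*q^3 + 1.74*q^2 - 1.11*q + 6.14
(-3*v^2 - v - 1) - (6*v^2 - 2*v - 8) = -9*v^2 + v + 7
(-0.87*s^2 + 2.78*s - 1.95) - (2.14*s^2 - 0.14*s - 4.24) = -3.01*s^2 + 2.92*s + 2.29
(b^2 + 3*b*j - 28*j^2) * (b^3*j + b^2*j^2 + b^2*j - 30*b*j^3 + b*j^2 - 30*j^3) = b^5*j + 4*b^4*j^2 + b^4*j - 55*b^3*j^3 + 4*b^3*j^2 - 118*b^2*j^4 - 55*b^2*j^3 + 840*b*j^5 - 118*b*j^4 + 840*j^5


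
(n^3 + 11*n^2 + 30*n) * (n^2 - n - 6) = n^5 + 10*n^4 + 13*n^3 - 96*n^2 - 180*n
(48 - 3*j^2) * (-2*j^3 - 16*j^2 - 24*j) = 6*j^5 + 48*j^4 - 24*j^3 - 768*j^2 - 1152*j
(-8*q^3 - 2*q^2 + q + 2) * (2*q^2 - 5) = -16*q^5 - 4*q^4 + 42*q^3 + 14*q^2 - 5*q - 10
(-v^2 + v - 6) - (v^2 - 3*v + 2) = -2*v^2 + 4*v - 8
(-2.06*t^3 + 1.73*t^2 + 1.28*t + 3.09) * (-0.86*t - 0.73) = 1.7716*t^4 + 0.016*t^3 - 2.3637*t^2 - 3.5918*t - 2.2557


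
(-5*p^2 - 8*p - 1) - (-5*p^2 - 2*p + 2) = -6*p - 3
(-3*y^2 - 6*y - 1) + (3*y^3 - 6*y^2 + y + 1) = 3*y^3 - 9*y^2 - 5*y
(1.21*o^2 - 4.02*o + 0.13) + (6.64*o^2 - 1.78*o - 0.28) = 7.85*o^2 - 5.8*o - 0.15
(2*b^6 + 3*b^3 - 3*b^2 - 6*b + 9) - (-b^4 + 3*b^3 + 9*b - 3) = 2*b^6 + b^4 - 3*b^2 - 15*b + 12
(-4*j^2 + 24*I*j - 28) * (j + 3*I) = -4*j^3 + 12*I*j^2 - 100*j - 84*I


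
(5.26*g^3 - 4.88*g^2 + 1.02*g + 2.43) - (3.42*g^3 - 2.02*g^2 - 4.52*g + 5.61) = 1.84*g^3 - 2.86*g^2 + 5.54*g - 3.18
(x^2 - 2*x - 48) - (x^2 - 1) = -2*x - 47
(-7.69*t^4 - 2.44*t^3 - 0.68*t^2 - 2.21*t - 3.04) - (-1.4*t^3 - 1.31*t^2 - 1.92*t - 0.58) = -7.69*t^4 - 1.04*t^3 + 0.63*t^2 - 0.29*t - 2.46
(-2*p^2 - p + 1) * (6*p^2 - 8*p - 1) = -12*p^4 + 10*p^3 + 16*p^2 - 7*p - 1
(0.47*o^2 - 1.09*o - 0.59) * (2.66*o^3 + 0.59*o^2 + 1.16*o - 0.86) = 1.2502*o^5 - 2.6221*o^4 - 1.6673*o^3 - 2.0167*o^2 + 0.253*o + 0.5074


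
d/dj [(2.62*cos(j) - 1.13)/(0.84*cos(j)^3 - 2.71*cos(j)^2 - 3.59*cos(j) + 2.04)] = (4.4016*cos(j)^3 - 9.9478*cos(j)^2 + 6.1246*cos(j) - 1.2881)*sin(j)/(0.7056*cos(j)^6 - 4.5528*cos(j)^5 + 1.3129*cos(j)^4 + 22.885*cos(j)^3 + 1.8313*cos(j)^2 - 14.6472*cos(j) + 4.1616)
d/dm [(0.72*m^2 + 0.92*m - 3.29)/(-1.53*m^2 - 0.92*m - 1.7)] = (0.7452*m^2 - 12.5154*m - 4.5908)/(2.3409*m^4 + 2.8152*m^3 + 6.0484*m^2 + 3.128*m + 2.89)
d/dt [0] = 0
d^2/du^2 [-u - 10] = 0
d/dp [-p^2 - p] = -2*p - 1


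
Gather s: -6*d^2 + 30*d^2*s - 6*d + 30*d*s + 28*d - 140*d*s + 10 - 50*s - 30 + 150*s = -6*d^2 + 22*d + s*(30*d^2 - 110*d + 100) - 20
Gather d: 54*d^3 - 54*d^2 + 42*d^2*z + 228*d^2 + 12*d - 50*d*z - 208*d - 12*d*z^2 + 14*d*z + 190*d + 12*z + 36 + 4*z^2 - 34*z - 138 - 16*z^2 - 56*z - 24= 54*d^3 + d^2*(42*z + 174) + d*(-12*z^2 - 36*z - 6) - 12*z^2 - 78*z - 126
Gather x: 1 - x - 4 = -x - 3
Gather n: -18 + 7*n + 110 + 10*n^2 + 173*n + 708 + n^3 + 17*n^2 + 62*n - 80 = n^3 + 27*n^2 + 242*n + 720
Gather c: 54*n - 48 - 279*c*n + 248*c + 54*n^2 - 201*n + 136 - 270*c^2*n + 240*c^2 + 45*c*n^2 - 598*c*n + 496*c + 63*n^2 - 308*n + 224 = c^2*(240 - 270*n) + c*(45*n^2 - 877*n + 744) + 117*n^2 - 455*n + 312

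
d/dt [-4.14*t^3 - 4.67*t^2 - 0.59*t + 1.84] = -12.42*t^2 - 9.34*t - 0.59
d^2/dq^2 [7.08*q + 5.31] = 0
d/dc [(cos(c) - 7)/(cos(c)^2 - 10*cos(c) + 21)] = sin(c)/(cos(c) - 3)^2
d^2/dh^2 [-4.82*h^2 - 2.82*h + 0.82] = -9.64000000000000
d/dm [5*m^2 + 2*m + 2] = 10*m + 2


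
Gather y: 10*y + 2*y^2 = 2*y^2 + 10*y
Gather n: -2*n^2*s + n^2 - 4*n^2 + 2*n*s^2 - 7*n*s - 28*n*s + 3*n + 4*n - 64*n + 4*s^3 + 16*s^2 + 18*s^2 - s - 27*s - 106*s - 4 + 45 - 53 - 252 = n^2*(-2*s - 3) + n*(2*s^2 - 35*s - 57) + 4*s^3 + 34*s^2 - 134*s - 264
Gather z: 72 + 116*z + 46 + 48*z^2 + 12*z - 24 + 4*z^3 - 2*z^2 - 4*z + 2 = 4*z^3 + 46*z^2 + 124*z + 96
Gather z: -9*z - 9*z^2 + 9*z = -9*z^2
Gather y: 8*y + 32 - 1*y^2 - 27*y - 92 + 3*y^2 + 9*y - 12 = 2*y^2 - 10*y - 72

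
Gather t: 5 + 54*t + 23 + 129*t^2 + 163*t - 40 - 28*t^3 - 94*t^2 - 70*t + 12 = -28*t^3 + 35*t^2 + 147*t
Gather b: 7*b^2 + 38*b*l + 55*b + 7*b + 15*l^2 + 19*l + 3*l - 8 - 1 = 7*b^2 + b*(38*l + 62) + 15*l^2 + 22*l - 9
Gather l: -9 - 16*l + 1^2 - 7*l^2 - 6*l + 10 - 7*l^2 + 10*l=-14*l^2 - 12*l + 2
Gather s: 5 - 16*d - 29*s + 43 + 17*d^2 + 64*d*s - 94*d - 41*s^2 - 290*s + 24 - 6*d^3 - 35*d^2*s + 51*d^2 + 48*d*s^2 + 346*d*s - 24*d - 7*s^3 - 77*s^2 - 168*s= -6*d^3 + 68*d^2 - 134*d - 7*s^3 + s^2*(48*d - 118) + s*(-35*d^2 + 410*d - 487) + 72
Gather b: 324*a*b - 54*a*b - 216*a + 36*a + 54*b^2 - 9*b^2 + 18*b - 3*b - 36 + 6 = -180*a + 45*b^2 + b*(270*a + 15) - 30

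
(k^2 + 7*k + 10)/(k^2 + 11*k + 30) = (k + 2)/(k + 6)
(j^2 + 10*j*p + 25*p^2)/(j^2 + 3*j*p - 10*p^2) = (-j - 5*p)/(-j + 2*p)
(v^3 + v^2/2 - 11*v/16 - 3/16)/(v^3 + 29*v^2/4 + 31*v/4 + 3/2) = (v - 3/4)/(v + 6)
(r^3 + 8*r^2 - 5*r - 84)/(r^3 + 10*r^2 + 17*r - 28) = (r - 3)/(r - 1)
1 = 1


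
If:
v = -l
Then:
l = -v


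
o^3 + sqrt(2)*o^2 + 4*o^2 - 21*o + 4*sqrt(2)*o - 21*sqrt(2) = (o - 3)*(o + 7)*(o + sqrt(2))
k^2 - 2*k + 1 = (k - 1)^2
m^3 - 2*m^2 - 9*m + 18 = (m - 3)*(m - 2)*(m + 3)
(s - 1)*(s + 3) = s^2 + 2*s - 3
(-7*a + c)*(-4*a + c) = 28*a^2 - 11*a*c + c^2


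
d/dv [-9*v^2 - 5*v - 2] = -18*v - 5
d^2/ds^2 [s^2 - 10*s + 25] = 2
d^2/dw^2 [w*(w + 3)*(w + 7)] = 6*w + 20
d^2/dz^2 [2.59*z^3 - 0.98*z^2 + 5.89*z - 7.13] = 15.54*z - 1.96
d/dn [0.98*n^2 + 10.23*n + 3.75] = 1.96*n + 10.23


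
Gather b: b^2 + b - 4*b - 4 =b^2 - 3*b - 4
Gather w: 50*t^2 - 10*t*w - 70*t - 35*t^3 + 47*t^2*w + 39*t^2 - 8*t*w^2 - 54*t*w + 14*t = -35*t^3 + 89*t^2 - 8*t*w^2 - 56*t + w*(47*t^2 - 64*t)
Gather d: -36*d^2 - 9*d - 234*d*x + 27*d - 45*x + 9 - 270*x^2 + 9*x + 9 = -36*d^2 + d*(18 - 234*x) - 270*x^2 - 36*x + 18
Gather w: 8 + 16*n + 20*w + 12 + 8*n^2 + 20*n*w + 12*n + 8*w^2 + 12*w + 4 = 8*n^2 + 28*n + 8*w^2 + w*(20*n + 32) + 24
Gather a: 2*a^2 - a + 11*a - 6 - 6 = 2*a^2 + 10*a - 12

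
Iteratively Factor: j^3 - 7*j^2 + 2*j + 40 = (j - 4)*(j^2 - 3*j - 10) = (j - 5)*(j - 4)*(j + 2)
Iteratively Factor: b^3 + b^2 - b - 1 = (b + 1)*(b^2 - 1) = (b + 1)^2*(b - 1)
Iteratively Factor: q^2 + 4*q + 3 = (q + 1)*(q + 3)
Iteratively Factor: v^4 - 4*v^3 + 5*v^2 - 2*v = (v)*(v^3 - 4*v^2 + 5*v - 2) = v*(v - 2)*(v^2 - 2*v + 1) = v*(v - 2)*(v - 1)*(v - 1)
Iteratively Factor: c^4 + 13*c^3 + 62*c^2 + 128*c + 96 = (c + 3)*(c^3 + 10*c^2 + 32*c + 32) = (c + 3)*(c + 4)*(c^2 + 6*c + 8) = (c + 3)*(c + 4)^2*(c + 2)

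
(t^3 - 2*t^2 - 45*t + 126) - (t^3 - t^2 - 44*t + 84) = -t^2 - t + 42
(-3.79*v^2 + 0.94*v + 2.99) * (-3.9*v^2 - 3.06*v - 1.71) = 14.781*v^4 + 7.9314*v^3 - 8.0565*v^2 - 10.7568*v - 5.1129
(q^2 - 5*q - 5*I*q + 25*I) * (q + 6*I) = q^3 - 5*q^2 + I*q^2 + 30*q - 5*I*q - 150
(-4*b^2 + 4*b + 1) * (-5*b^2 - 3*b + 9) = 20*b^4 - 8*b^3 - 53*b^2 + 33*b + 9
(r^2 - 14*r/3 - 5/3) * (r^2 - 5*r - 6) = r^4 - 29*r^3/3 + 47*r^2/3 + 109*r/3 + 10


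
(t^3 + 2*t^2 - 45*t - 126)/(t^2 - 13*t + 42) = (t^2 + 9*t + 18)/(t - 6)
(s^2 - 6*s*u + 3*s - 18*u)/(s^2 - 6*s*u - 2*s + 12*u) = (s + 3)/(s - 2)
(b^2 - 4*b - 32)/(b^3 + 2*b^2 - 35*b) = (b^2 - 4*b - 32)/(b*(b^2 + 2*b - 35))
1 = 1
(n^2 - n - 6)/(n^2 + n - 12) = (n + 2)/(n + 4)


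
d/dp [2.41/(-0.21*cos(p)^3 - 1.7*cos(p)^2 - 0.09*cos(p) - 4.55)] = (1.5183*sin(p)^2 - 8.194*cos(p) - 1.7352)*sin(p)/(0.21*cos(p)^3 + 1.7*cos(p)^2 + 0.09*cos(p) + 4.55)^2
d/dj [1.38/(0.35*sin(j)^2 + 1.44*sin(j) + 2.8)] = -(0.966*sin(j) + 1.9872)*cos(j)/(0.35*sin(j)^2 + 1.44*sin(j) + 2.8)^2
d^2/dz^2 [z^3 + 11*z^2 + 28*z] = 6*z + 22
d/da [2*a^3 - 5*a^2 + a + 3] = 6*a^2 - 10*a + 1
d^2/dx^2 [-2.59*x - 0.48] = 0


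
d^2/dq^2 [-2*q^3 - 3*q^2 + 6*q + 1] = -12*q - 6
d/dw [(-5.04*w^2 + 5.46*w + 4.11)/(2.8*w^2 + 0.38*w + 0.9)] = (-17.2032*w^2 - 32.088*w + 3.3522)/(7.84*w^4 + 2.128*w^3 + 5.1844*w^2 + 0.684*w + 0.81)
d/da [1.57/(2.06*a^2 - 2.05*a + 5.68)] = (3.2185 - 6.4684*a)/(2.06*a^2 - 2.05*a + 5.68)^2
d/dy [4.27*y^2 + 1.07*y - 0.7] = 8.54*y + 1.07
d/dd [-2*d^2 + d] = 1 - 4*d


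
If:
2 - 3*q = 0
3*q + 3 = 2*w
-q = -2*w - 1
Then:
No Solution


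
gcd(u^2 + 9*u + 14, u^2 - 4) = u + 2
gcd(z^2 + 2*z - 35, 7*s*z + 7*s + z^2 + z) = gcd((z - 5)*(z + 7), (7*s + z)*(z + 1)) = 1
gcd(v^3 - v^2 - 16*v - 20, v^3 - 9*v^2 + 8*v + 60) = v^2 - 3*v - 10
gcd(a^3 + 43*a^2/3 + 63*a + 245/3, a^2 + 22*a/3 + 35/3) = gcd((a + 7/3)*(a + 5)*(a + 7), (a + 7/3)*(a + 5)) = a^2 + 22*a/3 + 35/3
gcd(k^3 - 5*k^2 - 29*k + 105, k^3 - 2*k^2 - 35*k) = k^2 - 2*k - 35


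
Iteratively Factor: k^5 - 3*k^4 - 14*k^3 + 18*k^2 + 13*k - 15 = (k - 1)*(k^4 - 2*k^3 - 16*k^2 + 2*k + 15) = (k - 1)^2*(k^3 - k^2 - 17*k - 15) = (k - 1)^2*(k + 3)*(k^2 - 4*k - 5) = (k - 5)*(k - 1)^2*(k + 3)*(k + 1)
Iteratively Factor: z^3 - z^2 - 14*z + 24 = (z - 3)*(z^2 + 2*z - 8) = (z - 3)*(z + 4)*(z - 2)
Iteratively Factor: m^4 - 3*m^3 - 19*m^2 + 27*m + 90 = (m - 3)*(m^3 - 19*m - 30) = (m - 5)*(m - 3)*(m^2 + 5*m + 6) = (m - 5)*(m - 3)*(m + 3)*(m + 2)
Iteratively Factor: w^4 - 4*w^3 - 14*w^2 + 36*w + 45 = (w + 1)*(w^3 - 5*w^2 - 9*w + 45) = (w - 3)*(w + 1)*(w^2 - 2*w - 15) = (w - 5)*(w - 3)*(w + 1)*(w + 3)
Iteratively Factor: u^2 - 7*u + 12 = (u - 3)*(u - 4)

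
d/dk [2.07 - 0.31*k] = -0.310000000000000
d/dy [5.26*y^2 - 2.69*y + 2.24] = 10.52*y - 2.69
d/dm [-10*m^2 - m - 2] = -20*m - 1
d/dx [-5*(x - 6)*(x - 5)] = 55 - 10*x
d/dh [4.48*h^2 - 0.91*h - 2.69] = 8.96*h - 0.91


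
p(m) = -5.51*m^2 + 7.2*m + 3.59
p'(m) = 7.2 - 11.02*m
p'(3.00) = -25.86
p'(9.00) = -91.98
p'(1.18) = -5.80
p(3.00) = -24.40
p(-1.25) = -14.02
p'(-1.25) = 20.98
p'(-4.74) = 59.43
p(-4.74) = -154.33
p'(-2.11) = 30.45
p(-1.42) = -17.74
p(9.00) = -377.92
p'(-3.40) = 44.67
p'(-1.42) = 22.85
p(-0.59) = -2.58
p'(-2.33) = 32.88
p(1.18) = 4.41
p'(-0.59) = 13.70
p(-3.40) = -84.59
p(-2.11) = -36.13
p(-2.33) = -43.10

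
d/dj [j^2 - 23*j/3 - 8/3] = 2*j - 23/3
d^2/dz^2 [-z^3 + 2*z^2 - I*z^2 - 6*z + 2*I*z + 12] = -6*z + 4 - 2*I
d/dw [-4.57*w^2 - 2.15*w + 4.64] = -9.14*w - 2.15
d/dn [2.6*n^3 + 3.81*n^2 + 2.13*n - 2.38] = 7.8*n^2 + 7.62*n + 2.13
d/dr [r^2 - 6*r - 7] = 2*r - 6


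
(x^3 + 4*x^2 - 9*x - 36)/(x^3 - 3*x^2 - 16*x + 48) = (x + 3)/(x - 4)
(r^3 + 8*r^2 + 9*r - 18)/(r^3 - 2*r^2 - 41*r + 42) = (r + 3)/(r - 7)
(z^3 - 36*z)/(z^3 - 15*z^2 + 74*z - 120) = z*(z + 6)/(z^2 - 9*z + 20)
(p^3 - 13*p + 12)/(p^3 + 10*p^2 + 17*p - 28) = (p - 3)/(p + 7)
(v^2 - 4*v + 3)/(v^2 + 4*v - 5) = (v - 3)/(v + 5)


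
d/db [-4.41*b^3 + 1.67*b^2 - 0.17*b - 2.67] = -13.23*b^2 + 3.34*b - 0.17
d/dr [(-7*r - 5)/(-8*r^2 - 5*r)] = (-56*r^2 - 80*r - 25)/(r^2*(64*r^2 + 80*r + 25))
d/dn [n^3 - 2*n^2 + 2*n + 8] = 3*n^2 - 4*n + 2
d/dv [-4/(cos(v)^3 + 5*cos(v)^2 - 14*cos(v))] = 4*(-3*sin(v) + 14*sin(v)/cos(v)^2 - 10*tan(v))/((cos(v) - 2)^2*(cos(v) + 7)^2)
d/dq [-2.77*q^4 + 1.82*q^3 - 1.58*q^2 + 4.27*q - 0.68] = -11.08*q^3 + 5.46*q^2 - 3.16*q + 4.27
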